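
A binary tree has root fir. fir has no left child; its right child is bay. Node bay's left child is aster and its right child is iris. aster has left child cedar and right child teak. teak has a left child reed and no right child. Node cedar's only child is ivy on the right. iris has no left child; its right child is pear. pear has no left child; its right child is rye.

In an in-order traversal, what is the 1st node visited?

In-order visits the left subtree, then the node, then the right subtree.
At fir: no left child.
Visit fir.
At fir: go right to bay.
  At bay: go left to aster.
    At aster: go left to cedar.
      At cedar: no left child.
      Visit cedar.
      At cedar: go right to ivy.
        ivy is a leaf — visit ivy.
    Visit aster.
    At aster: go right to teak.
      At teak: go left to reed.
        reed is a leaf — visit reed.
      Visit teak.
      At teak: no right child.
  Visit bay.
  At bay: go right to iris.
    At iris: no left child.
    Visit iris.
    At iris: go right to pear.
      At pear: no left child.
      Visit pear.
      At pear: go right to rye.
        rye is a leaf — visit rye.
Full in-order sequence: fir, cedar, ivy, aster, reed, teak, bay, iris, pear, rye.

fir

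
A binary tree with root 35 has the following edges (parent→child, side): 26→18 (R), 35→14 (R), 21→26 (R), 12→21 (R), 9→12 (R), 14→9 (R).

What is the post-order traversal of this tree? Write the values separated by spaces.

Post-order visits the left subtree, then the right subtree, then the node.
At 35: no left child.
At 35: go right to 14.
  At 14: no left child.
  At 14: go right to 9.
    At 9: no left child.
    At 9: go right to 12.
      At 12: no left child.
      At 12: go right to 21.
        At 21: no left child.
        At 21: go right to 26.
          At 26: no left child.
          At 26: go right to 18.
            18 is a leaf — visit 18.
          Visit 26.
        Visit 21.
      Visit 12.
    Visit 9.
  Visit 14.
Visit 35.

18 26 21 12 9 14 35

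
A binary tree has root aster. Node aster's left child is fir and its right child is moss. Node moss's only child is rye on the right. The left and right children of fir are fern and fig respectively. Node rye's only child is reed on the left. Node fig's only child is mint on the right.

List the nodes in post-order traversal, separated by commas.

Post-order visits the left subtree, then the right subtree, then the node.
At aster: go left to fir.
  At fir: go left to fern.
    fern is a leaf — visit fern.
  At fir: go right to fig.
    At fig: no left child.
    At fig: go right to mint.
      mint is a leaf — visit mint.
    Visit fig.
  Visit fir.
At aster: go right to moss.
  At moss: no left child.
  At moss: go right to rye.
    At rye: go left to reed.
      reed is a leaf — visit reed.
    At rye: no right child.
    Visit rye.
  Visit moss.
Visit aster.

fern, mint, fig, fir, reed, rye, moss, aster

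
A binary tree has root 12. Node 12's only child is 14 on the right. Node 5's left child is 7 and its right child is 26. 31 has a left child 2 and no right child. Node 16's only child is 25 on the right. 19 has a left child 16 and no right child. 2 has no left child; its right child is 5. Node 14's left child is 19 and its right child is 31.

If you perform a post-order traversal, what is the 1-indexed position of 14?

9

Post-order visits the left subtree, then the right subtree, then the node.
At 12: no left child.
At 12: go right to 14.
  At 14: go left to 19.
    At 19: go left to 16.
      At 16: no left child.
      At 16: go right to 25.
        25 is a leaf — visit 25.
      Visit 16.
    At 19: no right child.
    Visit 19.
  At 14: go right to 31.
    At 31: go left to 2.
      At 2: no left child.
      At 2: go right to 5.
        At 5: go left to 7.
          7 is a leaf — visit 7.
        At 5: go right to 26.
          26 is a leaf — visit 26.
        Visit 5.
      Visit 2.
    At 31: no right child.
    Visit 31.
  Visit 14.
Visit 12.
Full post-order sequence: 25, 16, 19, 7, 26, 5, 2, 31, 14, 12.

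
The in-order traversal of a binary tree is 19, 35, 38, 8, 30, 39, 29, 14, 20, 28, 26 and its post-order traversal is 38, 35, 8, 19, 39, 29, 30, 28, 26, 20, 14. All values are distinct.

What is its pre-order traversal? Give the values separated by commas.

The last element of post-order is the root; it splits in-order into left and right subtrees.
Root 14: left subtree has 7 nodes {19, 35, 38, 8, 30, 39, 29}, right has 3 {20, 28, 26}.
  Root 30: left subtree has 4 nodes {19, 35, 38, 8}, right has 2 {39, 29}.
    Root 19: left subtree has 0 nodes { }, right has 3 {35, 38, 8}.
      Root 8: left subtree has 2 nodes {35, 38}, right has 0 { }.
        Root 35: left subtree has 0 nodes { }, right has 1 {38}.
    Root 29: left subtree has 1 node {39}, right has 0 { }.
  Root 20: left subtree has 0 nodes { }, right has 2 {28, 26}.
    Root 26: left subtree has 1 node {28}, right has 0 { }.

14, 30, 19, 8, 35, 38, 29, 39, 20, 26, 28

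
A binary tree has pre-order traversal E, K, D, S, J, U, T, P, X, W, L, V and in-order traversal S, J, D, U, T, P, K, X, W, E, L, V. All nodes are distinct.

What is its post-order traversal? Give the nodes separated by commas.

J, S, P, T, U, D, W, X, K, V, L, E

The first element of pre-order is the root; it splits in-order into left and right subtrees.
Root E: left subtree has 9 nodes {S, J, D, U, T, P, K, X, W}, right has 2 {L, V}.
  Root K: left subtree has 6 nodes {S, J, D, U, T, P}, right has 2 {X, W}.
    Root D: left subtree has 2 nodes {S, J}, right has 3 {U, T, P}.
      Root S: left subtree has 0 nodes { }, right has 1 {J}.
      Root U: left subtree has 0 nodes { }, right has 2 {T, P}.
        Root T: left subtree has 0 nodes { }, right has 1 {P}.
    Root X: left subtree has 0 nodes { }, right has 1 {W}.
  Root L: left subtree has 0 nodes { }, right has 1 {V}.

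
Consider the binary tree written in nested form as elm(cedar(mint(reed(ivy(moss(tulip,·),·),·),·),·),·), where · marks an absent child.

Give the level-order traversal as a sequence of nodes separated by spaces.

elm cedar mint reed ivy moss tulip

Level-order visits nodes level by level from the root, left to right within each level.
Level 0: elm
Level 1: cedar
Level 2: mint
Level 3: reed
Level 4: ivy
Level 5: moss
Level 6: tulip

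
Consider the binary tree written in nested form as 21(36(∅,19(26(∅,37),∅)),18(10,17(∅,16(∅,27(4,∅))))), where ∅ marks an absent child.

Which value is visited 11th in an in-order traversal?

27

In-order visits the left subtree, then the node, then the right subtree.
At 21: go left to 36.
  At 36: no left child.
  Visit 36.
  At 36: go right to 19.
    At 19: go left to 26.
      At 26: no left child.
      Visit 26.
      At 26: go right to 37.
        37 is a leaf — visit 37.
    Visit 19.
    At 19: no right child.
Visit 21.
At 21: go right to 18.
  At 18: go left to 10.
    10 is a leaf — visit 10.
  Visit 18.
  At 18: go right to 17.
    At 17: no left child.
    Visit 17.
    At 17: go right to 16.
      At 16: no left child.
      Visit 16.
      At 16: go right to 27.
        At 27: go left to 4.
          4 is a leaf — visit 4.
        Visit 27.
        At 27: no right child.
Full in-order sequence: 36, 26, 37, 19, 21, 10, 18, 17, 16, 4, 27.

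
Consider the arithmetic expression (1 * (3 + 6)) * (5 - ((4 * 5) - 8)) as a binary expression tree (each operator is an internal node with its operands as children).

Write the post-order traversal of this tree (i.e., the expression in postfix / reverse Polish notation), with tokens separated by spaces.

1 3 6 + * 5 4 5 * 8 - - *

Post-order on an expression tree gives postfix notation: for each operator, emit left operand, right operand, then the operator.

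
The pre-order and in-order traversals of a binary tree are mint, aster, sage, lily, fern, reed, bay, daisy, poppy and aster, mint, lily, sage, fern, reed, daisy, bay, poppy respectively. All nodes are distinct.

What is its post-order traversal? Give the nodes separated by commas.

aster, lily, daisy, poppy, bay, reed, fern, sage, mint

The first element of pre-order is the root; it splits in-order into left and right subtrees.
Root mint: left subtree has 1 node {aster}, right has 7 {lily, sage, fern, reed, daisy, bay, poppy}.
  Root sage: left subtree has 1 node {lily}, right has 5 {fern, reed, daisy, bay, poppy}.
    Root fern: left subtree has 0 nodes { }, right has 4 {reed, daisy, bay, poppy}.
      Root reed: left subtree has 0 nodes { }, right has 3 {daisy, bay, poppy}.
        Root bay: left subtree has 1 node {daisy}, right has 1 {poppy}.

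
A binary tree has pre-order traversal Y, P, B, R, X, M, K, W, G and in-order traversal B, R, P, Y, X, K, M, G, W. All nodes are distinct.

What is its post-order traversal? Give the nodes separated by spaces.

R B P K G W M X Y

The first element of pre-order is the root; it splits in-order into left and right subtrees.
Root Y: left subtree has 3 nodes {B, R, P}, right has 5 {X, K, M, G, W}.
  Root P: left subtree has 2 nodes {B, R}, right has 0 { }.
    Root B: left subtree has 0 nodes { }, right has 1 {R}.
  Root X: left subtree has 0 nodes { }, right has 4 {K, M, G, W}.
    Root M: left subtree has 1 node {K}, right has 2 {G, W}.
      Root W: left subtree has 1 node {G}, right has 0 { }.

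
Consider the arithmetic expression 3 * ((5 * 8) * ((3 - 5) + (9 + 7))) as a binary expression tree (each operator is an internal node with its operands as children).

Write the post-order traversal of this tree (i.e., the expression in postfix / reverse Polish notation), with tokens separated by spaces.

3 5 8 * 3 5 - 9 7 + + * *

Post-order on an expression tree gives postfix notation: for each operator, emit left operand, right operand, then the operator.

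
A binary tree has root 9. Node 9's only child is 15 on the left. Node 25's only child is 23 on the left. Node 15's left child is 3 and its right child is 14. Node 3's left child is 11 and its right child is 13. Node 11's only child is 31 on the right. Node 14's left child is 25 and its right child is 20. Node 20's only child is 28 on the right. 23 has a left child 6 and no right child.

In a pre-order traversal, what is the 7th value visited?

Pre-order visits the node, then its left subtree, then its right subtree.
Visit 9.
At 9: go left to 15.
  Visit 15.
  At 15: go left to 3.
    Visit 3.
    At 3: go left to 11.
      Visit 11.
      At 11: no left child.
      At 11: go right to 31.
        31 is a leaf — visit 31.
    At 3: go right to 13.
      13 is a leaf — visit 13.
  At 15: go right to 14.
    Visit 14.
    At 14: go left to 25.
      Visit 25.
      At 25: go left to 23.
        Visit 23.
        At 23: go left to 6.
          6 is a leaf — visit 6.
        At 23: no right child.
      At 25: no right child.
    At 14: go right to 20.
      Visit 20.
      At 20: no left child.
      At 20: go right to 28.
        28 is a leaf — visit 28.
At 9: no right child.
Full pre-order sequence: 9, 15, 3, 11, 31, 13, 14, 25, 23, 6, 20, 28.

14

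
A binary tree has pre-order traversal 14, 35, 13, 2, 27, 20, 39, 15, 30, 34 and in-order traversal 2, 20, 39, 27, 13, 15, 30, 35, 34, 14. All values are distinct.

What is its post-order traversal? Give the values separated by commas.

The first element of pre-order is the root; it splits in-order into left and right subtrees.
Root 14: left subtree has 9 nodes {2, 20, 39, 27, 13, 15, 30, 35, 34}, right has 0 { }.
  Root 35: left subtree has 7 nodes {2, 20, 39, 27, 13, 15, 30}, right has 1 {34}.
    Root 13: left subtree has 4 nodes {2, 20, 39, 27}, right has 2 {15, 30}.
      Root 2: left subtree has 0 nodes { }, right has 3 {20, 39, 27}.
        Root 27: left subtree has 2 nodes {20, 39}, right has 0 { }.
          Root 20: left subtree has 0 nodes { }, right has 1 {39}.
      Root 15: left subtree has 0 nodes { }, right has 1 {30}.

39, 20, 27, 2, 30, 15, 13, 34, 35, 14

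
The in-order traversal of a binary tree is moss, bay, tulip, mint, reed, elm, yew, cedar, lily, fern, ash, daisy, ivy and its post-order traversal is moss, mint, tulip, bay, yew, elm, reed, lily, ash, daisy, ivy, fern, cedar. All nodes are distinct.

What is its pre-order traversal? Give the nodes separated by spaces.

cedar reed bay moss tulip mint elm yew fern lily ivy daisy ash

The last element of post-order is the root; it splits in-order into left and right subtrees.
Root cedar: left subtree has 7 nodes {moss, bay, tulip, mint, reed, elm, yew}, right has 5 {lily, fern, ash, daisy, ivy}.
  Root reed: left subtree has 4 nodes {moss, bay, tulip, mint}, right has 2 {elm, yew}.
    Root bay: left subtree has 1 node {moss}, right has 2 {tulip, mint}.
      Root tulip: left subtree has 0 nodes { }, right has 1 {mint}.
    Root elm: left subtree has 0 nodes { }, right has 1 {yew}.
  Root fern: left subtree has 1 node {lily}, right has 3 {ash, daisy, ivy}.
    Root ivy: left subtree has 2 nodes {ash, daisy}, right has 0 { }.
      Root daisy: left subtree has 1 node {ash}, right has 0 { }.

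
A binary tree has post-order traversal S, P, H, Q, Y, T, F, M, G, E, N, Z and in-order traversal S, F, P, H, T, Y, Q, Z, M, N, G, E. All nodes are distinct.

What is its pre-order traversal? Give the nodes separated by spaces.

Z F S T H P Y Q N M E G

The last element of post-order is the root; it splits in-order into left and right subtrees.
Root Z: left subtree has 7 nodes {S, F, P, H, T, Y, Q}, right has 4 {M, N, G, E}.
  Root F: left subtree has 1 node {S}, right has 5 {P, H, T, Y, Q}.
    Root T: left subtree has 2 nodes {P, H}, right has 2 {Y, Q}.
      Root H: left subtree has 1 node {P}, right has 0 { }.
      Root Y: left subtree has 0 nodes { }, right has 1 {Q}.
  Root N: left subtree has 1 node {M}, right has 2 {G, E}.
    Root E: left subtree has 1 node {G}, right has 0 { }.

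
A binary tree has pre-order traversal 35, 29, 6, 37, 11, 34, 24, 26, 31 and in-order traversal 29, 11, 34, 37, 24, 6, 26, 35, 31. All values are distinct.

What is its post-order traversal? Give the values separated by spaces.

34 11 24 37 26 6 29 31 35

The first element of pre-order is the root; it splits in-order into left and right subtrees.
Root 35: left subtree has 7 nodes {29, 11, 34, 37, 24, 6, 26}, right has 1 {31}.
  Root 29: left subtree has 0 nodes { }, right has 6 {11, 34, 37, 24, 6, 26}.
    Root 6: left subtree has 4 nodes {11, 34, 37, 24}, right has 1 {26}.
      Root 37: left subtree has 2 nodes {11, 34}, right has 1 {24}.
        Root 11: left subtree has 0 nodes { }, right has 1 {34}.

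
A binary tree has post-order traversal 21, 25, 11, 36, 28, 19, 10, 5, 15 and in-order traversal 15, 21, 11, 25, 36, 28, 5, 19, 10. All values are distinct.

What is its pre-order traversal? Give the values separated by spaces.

15 5 28 36 11 21 25 10 19

The last element of post-order is the root; it splits in-order into left and right subtrees.
Root 15: left subtree has 0 nodes { }, right has 8 {21, 11, 25, 36, 28, 5, 19, 10}.
  Root 5: left subtree has 5 nodes {21, 11, 25, 36, 28}, right has 2 {19, 10}.
    Root 28: left subtree has 4 nodes {21, 11, 25, 36}, right has 0 { }.
      Root 36: left subtree has 3 nodes {21, 11, 25}, right has 0 { }.
        Root 11: left subtree has 1 node {21}, right has 1 {25}.
    Root 10: left subtree has 1 node {19}, right has 0 { }.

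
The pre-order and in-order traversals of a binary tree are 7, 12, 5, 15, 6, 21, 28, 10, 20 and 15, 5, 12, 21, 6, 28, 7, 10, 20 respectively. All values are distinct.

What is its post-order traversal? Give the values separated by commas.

The first element of pre-order is the root; it splits in-order into left and right subtrees.
Root 7: left subtree has 6 nodes {15, 5, 12, 21, 6, 28}, right has 2 {10, 20}.
  Root 12: left subtree has 2 nodes {15, 5}, right has 3 {21, 6, 28}.
    Root 5: left subtree has 1 node {15}, right has 0 { }.
    Root 6: left subtree has 1 node {21}, right has 1 {28}.
  Root 10: left subtree has 0 nodes { }, right has 1 {20}.

15, 5, 21, 28, 6, 12, 20, 10, 7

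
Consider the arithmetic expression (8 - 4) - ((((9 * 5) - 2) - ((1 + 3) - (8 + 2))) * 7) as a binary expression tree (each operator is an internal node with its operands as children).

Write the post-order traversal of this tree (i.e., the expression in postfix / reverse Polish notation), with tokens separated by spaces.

8 4 - 9 5 * 2 - 1 3 + 8 2 + - - 7 * -

Post-order on an expression tree gives postfix notation: for each operator, emit left operand, right operand, then the operator.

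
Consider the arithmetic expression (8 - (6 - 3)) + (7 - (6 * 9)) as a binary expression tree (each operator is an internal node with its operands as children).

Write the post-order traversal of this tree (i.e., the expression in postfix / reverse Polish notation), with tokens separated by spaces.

8 6 3 - - 7 6 9 * - +

Post-order on an expression tree gives postfix notation: for each operator, emit left operand, right operand, then the operator.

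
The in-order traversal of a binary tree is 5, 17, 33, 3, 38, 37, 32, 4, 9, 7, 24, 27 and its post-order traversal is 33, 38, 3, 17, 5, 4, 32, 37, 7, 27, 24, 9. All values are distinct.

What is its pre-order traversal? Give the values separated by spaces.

9 37 5 17 3 33 38 32 4 24 7 27

The last element of post-order is the root; it splits in-order into left and right subtrees.
Root 9: left subtree has 8 nodes {5, 17, 33, 3, 38, 37, 32, 4}, right has 3 {7, 24, 27}.
  Root 37: left subtree has 5 nodes {5, 17, 33, 3, 38}, right has 2 {32, 4}.
    Root 5: left subtree has 0 nodes { }, right has 4 {17, 33, 3, 38}.
      Root 17: left subtree has 0 nodes { }, right has 3 {33, 3, 38}.
        Root 3: left subtree has 1 node {33}, right has 1 {38}.
    Root 32: left subtree has 0 nodes { }, right has 1 {4}.
  Root 24: left subtree has 1 node {7}, right has 1 {27}.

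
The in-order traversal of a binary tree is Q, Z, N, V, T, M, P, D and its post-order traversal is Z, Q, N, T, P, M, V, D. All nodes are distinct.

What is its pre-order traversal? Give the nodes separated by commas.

D, V, N, Q, Z, M, T, P

The last element of post-order is the root; it splits in-order into left and right subtrees.
Root D: left subtree has 7 nodes {Q, Z, N, V, T, M, P}, right has 0 { }.
  Root V: left subtree has 3 nodes {Q, Z, N}, right has 3 {T, M, P}.
    Root N: left subtree has 2 nodes {Q, Z}, right has 0 { }.
      Root Q: left subtree has 0 nodes { }, right has 1 {Z}.
    Root M: left subtree has 1 node {T}, right has 1 {P}.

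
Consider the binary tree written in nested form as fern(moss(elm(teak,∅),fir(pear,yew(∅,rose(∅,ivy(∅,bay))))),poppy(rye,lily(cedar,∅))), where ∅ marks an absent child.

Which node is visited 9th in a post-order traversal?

Post-order visits the left subtree, then the right subtree, then the node.
At fern: go left to moss.
  At moss: go left to elm.
    At elm: go left to teak.
      teak is a leaf — visit teak.
    At elm: no right child.
    Visit elm.
  At moss: go right to fir.
    At fir: go left to pear.
      pear is a leaf — visit pear.
    At fir: go right to yew.
      At yew: no left child.
      At yew: go right to rose.
        At rose: no left child.
        At rose: go right to ivy.
          At ivy: no left child.
          At ivy: go right to bay.
            bay is a leaf — visit bay.
          Visit ivy.
        Visit rose.
      Visit yew.
    Visit fir.
  Visit moss.
At fern: go right to poppy.
  At poppy: go left to rye.
    rye is a leaf — visit rye.
  At poppy: go right to lily.
    At lily: go left to cedar.
      cedar is a leaf — visit cedar.
    At lily: no right child.
    Visit lily.
  Visit poppy.
Visit fern.
Full post-order sequence: teak, elm, pear, bay, ivy, rose, yew, fir, moss, rye, cedar, lily, poppy, fern.

moss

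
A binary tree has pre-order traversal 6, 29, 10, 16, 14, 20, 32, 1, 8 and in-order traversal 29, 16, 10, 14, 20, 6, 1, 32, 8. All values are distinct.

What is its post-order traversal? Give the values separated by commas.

16, 20, 14, 10, 29, 1, 8, 32, 6

The first element of pre-order is the root; it splits in-order into left and right subtrees.
Root 6: left subtree has 5 nodes {29, 16, 10, 14, 20}, right has 3 {1, 32, 8}.
  Root 29: left subtree has 0 nodes { }, right has 4 {16, 10, 14, 20}.
    Root 10: left subtree has 1 node {16}, right has 2 {14, 20}.
      Root 14: left subtree has 0 nodes { }, right has 1 {20}.
  Root 32: left subtree has 1 node {1}, right has 1 {8}.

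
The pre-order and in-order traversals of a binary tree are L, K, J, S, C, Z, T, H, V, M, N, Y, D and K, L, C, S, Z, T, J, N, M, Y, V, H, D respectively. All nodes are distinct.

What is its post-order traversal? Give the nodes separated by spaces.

K C T Z S N Y M V D H J L

The first element of pre-order is the root; it splits in-order into left and right subtrees.
Root L: left subtree has 1 node {K}, right has 11 {C, S, Z, T, J, N, M, Y, V, H, D}.
  Root J: left subtree has 4 nodes {C, S, Z, T}, right has 6 {N, M, Y, V, H, D}.
    Root S: left subtree has 1 node {C}, right has 2 {Z, T}.
      Root Z: left subtree has 0 nodes { }, right has 1 {T}.
    Root H: left subtree has 4 nodes {N, M, Y, V}, right has 1 {D}.
      Root V: left subtree has 3 nodes {N, M, Y}, right has 0 { }.
        Root M: left subtree has 1 node {N}, right has 1 {Y}.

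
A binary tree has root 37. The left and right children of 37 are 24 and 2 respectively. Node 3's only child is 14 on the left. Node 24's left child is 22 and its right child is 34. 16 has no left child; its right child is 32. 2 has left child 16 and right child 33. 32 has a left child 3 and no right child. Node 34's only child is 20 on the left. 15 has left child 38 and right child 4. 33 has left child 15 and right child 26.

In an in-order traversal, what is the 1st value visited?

In-order visits the left subtree, then the node, then the right subtree.
At 37: go left to 24.
  At 24: go left to 22.
    22 is a leaf — visit 22.
  Visit 24.
  At 24: go right to 34.
    At 34: go left to 20.
      20 is a leaf — visit 20.
    Visit 34.
    At 34: no right child.
Visit 37.
At 37: go right to 2.
  At 2: go left to 16.
    At 16: no left child.
    Visit 16.
    At 16: go right to 32.
      At 32: go left to 3.
        At 3: go left to 14.
          14 is a leaf — visit 14.
        Visit 3.
        At 3: no right child.
      Visit 32.
      At 32: no right child.
  Visit 2.
  At 2: go right to 33.
    At 33: go left to 15.
      At 15: go left to 38.
        38 is a leaf — visit 38.
      Visit 15.
      At 15: go right to 4.
        4 is a leaf — visit 4.
    Visit 33.
    At 33: go right to 26.
      26 is a leaf — visit 26.
Full in-order sequence: 22, 24, 20, 34, 37, 16, 14, 3, 32, 2, 38, 15, 4, 33, 26.

22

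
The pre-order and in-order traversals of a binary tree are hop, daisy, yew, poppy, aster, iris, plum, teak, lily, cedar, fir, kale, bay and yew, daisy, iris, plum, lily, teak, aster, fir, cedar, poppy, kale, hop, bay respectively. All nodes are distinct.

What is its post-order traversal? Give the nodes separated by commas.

yew, lily, teak, plum, iris, fir, cedar, aster, kale, poppy, daisy, bay, hop

The first element of pre-order is the root; it splits in-order into left and right subtrees.
Root hop: left subtree has 11 nodes {yew, daisy, iris, plum, lily, teak, aster, fir, cedar, poppy, kale}, right has 1 {bay}.
  Root daisy: left subtree has 1 node {yew}, right has 9 {iris, plum, lily, teak, aster, fir, cedar, poppy, kale}.
    Root poppy: left subtree has 7 nodes {iris, plum, lily, teak, aster, fir, cedar}, right has 1 {kale}.
      Root aster: left subtree has 4 nodes {iris, plum, lily, teak}, right has 2 {fir, cedar}.
        Root iris: left subtree has 0 nodes { }, right has 3 {plum, lily, teak}.
          Root plum: left subtree has 0 nodes { }, right has 2 {lily, teak}.
            Root teak: left subtree has 1 node {lily}, right has 0 { }.
        Root cedar: left subtree has 1 node {fir}, right has 0 { }.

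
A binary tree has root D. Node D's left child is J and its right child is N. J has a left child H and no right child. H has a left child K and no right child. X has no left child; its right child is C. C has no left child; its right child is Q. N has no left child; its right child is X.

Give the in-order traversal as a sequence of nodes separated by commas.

In-order visits the left subtree, then the node, then the right subtree.
At D: go left to J.
  At J: go left to H.
    At H: go left to K.
      K is a leaf — visit K.
    Visit H.
    At H: no right child.
  Visit J.
  At J: no right child.
Visit D.
At D: go right to N.
  At N: no left child.
  Visit N.
  At N: go right to X.
    At X: no left child.
    Visit X.
    At X: go right to C.
      At C: no left child.
      Visit C.
      At C: go right to Q.
        Q is a leaf — visit Q.

K, H, J, D, N, X, C, Q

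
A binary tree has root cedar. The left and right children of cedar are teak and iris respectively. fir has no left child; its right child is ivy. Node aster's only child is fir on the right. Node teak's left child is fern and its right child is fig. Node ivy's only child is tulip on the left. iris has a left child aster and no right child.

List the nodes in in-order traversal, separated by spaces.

fern teak fig cedar aster fir tulip ivy iris

In-order visits the left subtree, then the node, then the right subtree.
At cedar: go left to teak.
  At teak: go left to fern.
    fern is a leaf — visit fern.
  Visit teak.
  At teak: go right to fig.
    fig is a leaf — visit fig.
Visit cedar.
At cedar: go right to iris.
  At iris: go left to aster.
    At aster: no left child.
    Visit aster.
    At aster: go right to fir.
      At fir: no left child.
      Visit fir.
      At fir: go right to ivy.
        At ivy: go left to tulip.
          tulip is a leaf — visit tulip.
        Visit ivy.
        At ivy: no right child.
  Visit iris.
  At iris: no right child.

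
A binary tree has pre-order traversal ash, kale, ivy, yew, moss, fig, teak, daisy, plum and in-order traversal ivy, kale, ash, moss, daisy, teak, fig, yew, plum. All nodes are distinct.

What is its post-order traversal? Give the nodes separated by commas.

ivy, kale, daisy, teak, fig, moss, plum, yew, ash

The first element of pre-order is the root; it splits in-order into left and right subtrees.
Root ash: left subtree has 2 nodes {ivy, kale}, right has 6 {moss, daisy, teak, fig, yew, plum}.
  Root kale: left subtree has 1 node {ivy}, right has 0 { }.
  Root yew: left subtree has 4 nodes {moss, daisy, teak, fig}, right has 1 {plum}.
    Root moss: left subtree has 0 nodes { }, right has 3 {daisy, teak, fig}.
      Root fig: left subtree has 2 nodes {daisy, teak}, right has 0 { }.
        Root teak: left subtree has 1 node {daisy}, right has 0 { }.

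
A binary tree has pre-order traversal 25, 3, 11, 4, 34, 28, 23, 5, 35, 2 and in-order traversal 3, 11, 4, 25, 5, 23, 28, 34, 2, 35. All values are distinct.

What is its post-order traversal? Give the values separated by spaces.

The first element of pre-order is the root; it splits in-order into left and right subtrees.
Root 25: left subtree has 3 nodes {3, 11, 4}, right has 6 {5, 23, 28, 34, 2, 35}.
  Root 3: left subtree has 0 nodes { }, right has 2 {11, 4}.
    Root 11: left subtree has 0 nodes { }, right has 1 {4}.
  Root 34: left subtree has 3 nodes {5, 23, 28}, right has 2 {2, 35}.
    Root 28: left subtree has 2 nodes {5, 23}, right has 0 { }.
      Root 23: left subtree has 1 node {5}, right has 0 { }.
    Root 35: left subtree has 1 node {2}, right has 0 { }.

4 11 3 5 23 28 2 35 34 25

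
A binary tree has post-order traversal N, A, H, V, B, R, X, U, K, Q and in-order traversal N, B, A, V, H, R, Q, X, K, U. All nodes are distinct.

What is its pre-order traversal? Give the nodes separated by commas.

Q, R, B, N, V, A, H, K, X, U

The last element of post-order is the root; it splits in-order into left and right subtrees.
Root Q: left subtree has 6 nodes {N, B, A, V, H, R}, right has 3 {X, K, U}.
  Root R: left subtree has 5 nodes {N, B, A, V, H}, right has 0 { }.
    Root B: left subtree has 1 node {N}, right has 3 {A, V, H}.
      Root V: left subtree has 1 node {A}, right has 1 {H}.
  Root K: left subtree has 1 node {X}, right has 1 {U}.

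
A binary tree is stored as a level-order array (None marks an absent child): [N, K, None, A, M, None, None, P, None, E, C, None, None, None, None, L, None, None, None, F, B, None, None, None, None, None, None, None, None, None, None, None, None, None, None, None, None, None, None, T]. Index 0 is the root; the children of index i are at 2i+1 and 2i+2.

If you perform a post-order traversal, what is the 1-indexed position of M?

9

Post-order visits the left subtree, then the right subtree, then the node.
At N: go left to K.
  At K: go left to A.
    At A: go left to P.
      At P: go left to L.
        L is a leaf — visit L.
      At P: no right child.
      Visit P.
    At A: no right child.
    Visit A.
  At K: go right to M.
    At M: go left to E.
      At E: go left to F.
        At F: go left to T.
          T is a leaf — visit T.
        At F: no right child.
        Visit F.
      At E: go right to B.
        B is a leaf — visit B.
      Visit E.
    At M: go right to C.
      C is a leaf — visit C.
    Visit M.
  Visit K.
At N: no right child.
Visit N.
Full post-order sequence: L, P, A, T, F, B, E, C, M, K, N.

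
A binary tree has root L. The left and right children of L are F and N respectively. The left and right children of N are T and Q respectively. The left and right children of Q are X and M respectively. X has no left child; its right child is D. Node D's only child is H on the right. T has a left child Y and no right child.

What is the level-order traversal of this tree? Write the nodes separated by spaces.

L F N T Q Y X M D H

Level-order visits nodes level by level from the root, left to right within each level.
Level 0: L
Level 1: F, N
Level 2: T, Q
Level 3: Y, X, M
Level 4: D
Level 5: H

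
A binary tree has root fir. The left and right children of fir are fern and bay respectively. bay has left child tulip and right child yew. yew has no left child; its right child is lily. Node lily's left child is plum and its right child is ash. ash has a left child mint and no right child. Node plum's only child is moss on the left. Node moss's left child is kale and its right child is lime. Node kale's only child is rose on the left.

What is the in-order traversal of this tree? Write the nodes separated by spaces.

In-order visits the left subtree, then the node, then the right subtree.
At fir: go left to fern.
  fern is a leaf — visit fern.
Visit fir.
At fir: go right to bay.
  At bay: go left to tulip.
    tulip is a leaf — visit tulip.
  Visit bay.
  At bay: go right to yew.
    At yew: no left child.
    Visit yew.
    At yew: go right to lily.
      At lily: go left to plum.
        At plum: go left to moss.
          At moss: go left to kale.
            At kale: go left to rose.
              rose is a leaf — visit rose.
            Visit kale.
            At kale: no right child.
          Visit moss.
          At moss: go right to lime.
            lime is a leaf — visit lime.
        Visit plum.
        At plum: no right child.
      Visit lily.
      At lily: go right to ash.
        At ash: go left to mint.
          mint is a leaf — visit mint.
        Visit ash.
        At ash: no right child.

fern fir tulip bay yew rose kale moss lime plum lily mint ash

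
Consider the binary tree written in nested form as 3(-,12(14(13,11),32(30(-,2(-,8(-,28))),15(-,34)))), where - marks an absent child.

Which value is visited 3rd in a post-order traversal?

14

Post-order visits the left subtree, then the right subtree, then the node.
At 3: no left child.
At 3: go right to 12.
  At 12: go left to 14.
    At 14: go left to 13.
      13 is a leaf — visit 13.
    At 14: go right to 11.
      11 is a leaf — visit 11.
    Visit 14.
  At 12: go right to 32.
    At 32: go left to 30.
      At 30: no left child.
      At 30: go right to 2.
        At 2: no left child.
        At 2: go right to 8.
          At 8: no left child.
          At 8: go right to 28.
            28 is a leaf — visit 28.
          Visit 8.
        Visit 2.
      Visit 30.
    At 32: go right to 15.
      At 15: no left child.
      At 15: go right to 34.
        34 is a leaf — visit 34.
      Visit 15.
    Visit 32.
  Visit 12.
Visit 3.
Full post-order sequence: 13, 11, 14, 28, 8, 2, 30, 34, 15, 32, 12, 3.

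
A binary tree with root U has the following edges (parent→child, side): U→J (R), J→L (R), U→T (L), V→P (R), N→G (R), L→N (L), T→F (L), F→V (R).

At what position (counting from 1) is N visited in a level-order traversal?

7

Level-order visits nodes level by level from the root, left to right within each level.
Level 0: U
Level 1: T, J
Level 2: F, L
Level 3: V, N
Level 4: P, G
Full level-order sequence: U, T, J, F, L, V, N, P, G.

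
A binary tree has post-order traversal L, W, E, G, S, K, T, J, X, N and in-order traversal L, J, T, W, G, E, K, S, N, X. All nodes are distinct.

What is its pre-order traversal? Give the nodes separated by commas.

N, J, L, T, K, G, W, E, S, X

The last element of post-order is the root; it splits in-order into left and right subtrees.
Root N: left subtree has 8 nodes {L, J, T, W, G, E, K, S}, right has 1 {X}.
  Root J: left subtree has 1 node {L}, right has 6 {T, W, G, E, K, S}.
    Root T: left subtree has 0 nodes { }, right has 5 {W, G, E, K, S}.
      Root K: left subtree has 3 nodes {W, G, E}, right has 1 {S}.
        Root G: left subtree has 1 node {W}, right has 1 {E}.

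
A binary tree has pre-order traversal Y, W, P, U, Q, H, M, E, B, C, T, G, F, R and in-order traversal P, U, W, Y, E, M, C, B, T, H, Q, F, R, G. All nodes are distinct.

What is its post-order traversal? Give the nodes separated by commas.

U, P, W, E, C, T, B, M, H, R, F, G, Q, Y

The first element of pre-order is the root; it splits in-order into left and right subtrees.
Root Y: left subtree has 3 nodes {P, U, W}, right has 10 {E, M, C, B, T, H, Q, F, R, G}.
  Root W: left subtree has 2 nodes {P, U}, right has 0 { }.
    Root P: left subtree has 0 nodes { }, right has 1 {U}.
  Root Q: left subtree has 6 nodes {E, M, C, B, T, H}, right has 3 {F, R, G}.
    Root H: left subtree has 5 nodes {E, M, C, B, T}, right has 0 { }.
      Root M: left subtree has 1 node {E}, right has 3 {C, B, T}.
        Root B: left subtree has 1 node {C}, right has 1 {T}.
    Root G: left subtree has 2 nodes {F, R}, right has 0 { }.
      Root F: left subtree has 0 nodes { }, right has 1 {R}.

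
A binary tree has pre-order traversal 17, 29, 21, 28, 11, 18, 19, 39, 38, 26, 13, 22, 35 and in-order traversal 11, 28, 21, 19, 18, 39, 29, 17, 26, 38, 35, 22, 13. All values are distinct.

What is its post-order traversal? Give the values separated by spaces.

11 28 19 39 18 21 29 26 35 22 13 38 17

The first element of pre-order is the root; it splits in-order into left and right subtrees.
Root 17: left subtree has 7 nodes {11, 28, 21, 19, 18, 39, 29}, right has 5 {26, 38, 35, 22, 13}.
  Root 29: left subtree has 6 nodes {11, 28, 21, 19, 18, 39}, right has 0 { }.
    Root 21: left subtree has 2 nodes {11, 28}, right has 3 {19, 18, 39}.
      Root 28: left subtree has 1 node {11}, right has 0 { }.
      Root 18: left subtree has 1 node {19}, right has 1 {39}.
  Root 38: left subtree has 1 node {26}, right has 3 {35, 22, 13}.
    Root 13: left subtree has 2 nodes {35, 22}, right has 0 { }.
      Root 22: left subtree has 1 node {35}, right has 0 { }.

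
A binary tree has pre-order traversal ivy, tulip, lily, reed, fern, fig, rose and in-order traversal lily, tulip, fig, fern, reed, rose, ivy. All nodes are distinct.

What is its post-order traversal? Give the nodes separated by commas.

lily, fig, fern, rose, reed, tulip, ivy

The first element of pre-order is the root; it splits in-order into left and right subtrees.
Root ivy: left subtree has 6 nodes {lily, tulip, fig, fern, reed, rose}, right has 0 { }.
  Root tulip: left subtree has 1 node {lily}, right has 4 {fig, fern, reed, rose}.
    Root reed: left subtree has 2 nodes {fig, fern}, right has 1 {rose}.
      Root fern: left subtree has 1 node {fig}, right has 0 { }.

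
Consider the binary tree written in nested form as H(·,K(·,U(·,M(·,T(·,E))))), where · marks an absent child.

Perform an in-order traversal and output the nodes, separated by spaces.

In-order visits the left subtree, then the node, then the right subtree.
At H: no left child.
Visit H.
At H: go right to K.
  At K: no left child.
  Visit K.
  At K: go right to U.
    At U: no left child.
    Visit U.
    At U: go right to M.
      At M: no left child.
      Visit M.
      At M: go right to T.
        At T: no left child.
        Visit T.
        At T: go right to E.
          E is a leaf — visit E.

H K U M T E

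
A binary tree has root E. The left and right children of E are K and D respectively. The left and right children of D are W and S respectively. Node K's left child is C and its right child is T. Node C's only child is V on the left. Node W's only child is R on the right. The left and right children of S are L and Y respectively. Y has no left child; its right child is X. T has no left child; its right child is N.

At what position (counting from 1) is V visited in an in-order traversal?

In-order visits the left subtree, then the node, then the right subtree.
At E: go left to K.
  At K: go left to C.
    At C: go left to V.
      V is a leaf — visit V.
    Visit C.
    At C: no right child.
  Visit K.
  At K: go right to T.
    At T: no left child.
    Visit T.
    At T: go right to N.
      N is a leaf — visit N.
Visit E.
At E: go right to D.
  At D: go left to W.
    At W: no left child.
    Visit W.
    At W: go right to R.
      R is a leaf — visit R.
  Visit D.
  At D: go right to S.
    At S: go left to L.
      L is a leaf — visit L.
    Visit S.
    At S: go right to Y.
      At Y: no left child.
      Visit Y.
      At Y: go right to X.
        X is a leaf — visit X.
Full in-order sequence: V, C, K, T, N, E, W, R, D, L, S, Y, X.

1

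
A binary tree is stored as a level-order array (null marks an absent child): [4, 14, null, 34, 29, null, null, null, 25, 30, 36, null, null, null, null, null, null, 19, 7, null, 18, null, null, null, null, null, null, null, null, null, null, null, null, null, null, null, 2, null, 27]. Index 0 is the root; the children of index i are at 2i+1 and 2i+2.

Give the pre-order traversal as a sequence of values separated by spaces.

Pre-order visits the node, then its left subtree, then its right subtree.
Visit 4.
At 4: go left to 14.
  Visit 14.
  At 14: go left to 34.
    Visit 34.
    At 34: no left child.
    At 34: go right to 25.
      Visit 25.
      At 25: go left to 19.
        Visit 19.
        At 19: no left child.
        At 19: go right to 2.
          2 is a leaf — visit 2.
      At 25: go right to 7.
        Visit 7.
        At 7: no left child.
        At 7: go right to 27.
          27 is a leaf — visit 27.
  At 14: go right to 29.
    Visit 29.
    At 29: go left to 30.
      Visit 30.
      At 30: no left child.
      At 30: go right to 18.
        18 is a leaf — visit 18.
    At 29: go right to 36.
      36 is a leaf — visit 36.
At 4: no right child.

4 14 34 25 19 2 7 27 29 30 18 36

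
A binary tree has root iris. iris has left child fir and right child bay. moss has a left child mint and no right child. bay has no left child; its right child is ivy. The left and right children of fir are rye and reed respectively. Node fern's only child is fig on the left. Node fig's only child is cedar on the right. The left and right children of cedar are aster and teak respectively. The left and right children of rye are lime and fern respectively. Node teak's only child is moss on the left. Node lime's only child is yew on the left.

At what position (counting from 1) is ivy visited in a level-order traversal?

6

Level-order visits nodes level by level from the root, left to right within each level.
Level 0: iris
Level 1: fir, bay
Level 2: rye, reed, ivy
Level 3: lime, fern
Level 4: yew, fig
Level 5: cedar
Level 6: aster, teak
Level 7: moss
Level 8: mint
Full level-order sequence: iris, fir, bay, rye, reed, ivy, lime, fern, yew, fig, cedar, aster, teak, moss, mint.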